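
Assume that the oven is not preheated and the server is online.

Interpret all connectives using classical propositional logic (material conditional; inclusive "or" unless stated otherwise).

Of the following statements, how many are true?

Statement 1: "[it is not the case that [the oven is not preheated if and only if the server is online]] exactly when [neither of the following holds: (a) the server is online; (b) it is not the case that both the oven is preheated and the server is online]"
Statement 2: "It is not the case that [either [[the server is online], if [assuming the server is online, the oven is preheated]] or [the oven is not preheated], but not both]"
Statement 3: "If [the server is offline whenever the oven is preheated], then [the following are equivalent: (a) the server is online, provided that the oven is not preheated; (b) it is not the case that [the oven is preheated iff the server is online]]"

3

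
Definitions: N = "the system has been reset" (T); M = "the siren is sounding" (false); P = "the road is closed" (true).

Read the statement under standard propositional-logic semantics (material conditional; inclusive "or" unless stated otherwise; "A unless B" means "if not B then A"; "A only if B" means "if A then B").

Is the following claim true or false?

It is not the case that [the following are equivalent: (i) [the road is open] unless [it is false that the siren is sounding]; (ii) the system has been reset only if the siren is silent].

The statement is false.

Values: P=T, M=F, N=T.
In symbols: ¬((¬P ∨ ¬M) ↔ (N → ¬M))

¬P = ¬T = F
¬M = ¬F = T
¬P ∨ ¬M = F ∨ T = T
¬M = ¬F = T
N → ¬M = T → T = T
(¬P ∨ ¬M) ↔ (N → ¬M) = T ↔ T = T
¬((¬P ∨ ¬M) ↔ (N → ¬M)) = ¬T = F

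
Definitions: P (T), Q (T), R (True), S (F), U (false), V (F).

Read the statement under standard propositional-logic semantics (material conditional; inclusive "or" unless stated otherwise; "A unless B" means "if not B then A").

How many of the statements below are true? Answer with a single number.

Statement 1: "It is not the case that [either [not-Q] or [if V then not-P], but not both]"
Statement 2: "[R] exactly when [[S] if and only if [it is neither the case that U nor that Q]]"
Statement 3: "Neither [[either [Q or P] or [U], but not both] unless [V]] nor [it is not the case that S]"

1

Statement 1: Formalization: ¬(¬Q ⊕ (V → ¬P))

¬Q = ¬T = F
¬P = ¬T = F
V → ¬P = F → F = T
¬Q ⊕ (V → ¬P) = F ⊕ T = T
¬(¬Q ⊕ (V → ¬P)) = ¬T = F
So Statement 1 is false.

Statement 2: In symbols: R ↔ (S ↔ (U ↓ Q))

U ↓ Q = F ↓ T = F
S ↔ (U ↓ Q) = F ↔ F = T
R ↔ (S ↔ (U ↓ Q)) = T ↔ T = T
Hence Statement 2 is true.

Statement 3: Parsed as (((Q ∨ P) ⊕ U) ∨ V) ↓ ¬S

Q ∨ P = T ∨ T = T
(Q ∨ P) ⊕ U = T ⊕ F = T
((Q ∨ P) ⊕ U) ∨ V = T ∨ F = T
¬S = ¬F = T
(((Q ∨ P) ⊕ U) ∨ V) ↓ ¬S = T ↓ T = F
So Statement 3 is false.

Count: 1.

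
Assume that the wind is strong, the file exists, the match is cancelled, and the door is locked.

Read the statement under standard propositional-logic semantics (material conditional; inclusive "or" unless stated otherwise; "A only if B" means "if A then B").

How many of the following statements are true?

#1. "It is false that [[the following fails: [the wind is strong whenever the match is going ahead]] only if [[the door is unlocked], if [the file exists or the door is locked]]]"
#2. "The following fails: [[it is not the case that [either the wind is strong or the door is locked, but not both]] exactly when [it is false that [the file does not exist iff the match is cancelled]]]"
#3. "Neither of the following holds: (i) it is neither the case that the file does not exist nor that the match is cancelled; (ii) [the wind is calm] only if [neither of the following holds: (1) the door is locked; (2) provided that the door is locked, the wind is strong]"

0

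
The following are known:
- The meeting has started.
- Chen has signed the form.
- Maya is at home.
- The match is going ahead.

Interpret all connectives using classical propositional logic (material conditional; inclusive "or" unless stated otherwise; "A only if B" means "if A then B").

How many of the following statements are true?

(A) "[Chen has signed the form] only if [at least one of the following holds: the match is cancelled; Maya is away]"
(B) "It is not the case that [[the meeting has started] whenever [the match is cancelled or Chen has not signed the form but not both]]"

Let Q = "Chen has signed the form" (True), R = "the match is cancelled" (False), P = "Maya is at home" (True), S = "the meeting has started" (True).

(A): Formalization: Q -> (R or not P)

not P = not True = False
R or not P = False or False = False
Q -> (R or not P) = True -> False = False
So (A) is false.

(B): This is not ((R xor not Q) -> S).

not Q = not True = False
R xor not Q = False xor False = False
(R xor not Q) -> S = False -> True = True
not ((R xor not Q) -> S) = not True = False
Thus (B) is false.

True statements: 0 (none).

0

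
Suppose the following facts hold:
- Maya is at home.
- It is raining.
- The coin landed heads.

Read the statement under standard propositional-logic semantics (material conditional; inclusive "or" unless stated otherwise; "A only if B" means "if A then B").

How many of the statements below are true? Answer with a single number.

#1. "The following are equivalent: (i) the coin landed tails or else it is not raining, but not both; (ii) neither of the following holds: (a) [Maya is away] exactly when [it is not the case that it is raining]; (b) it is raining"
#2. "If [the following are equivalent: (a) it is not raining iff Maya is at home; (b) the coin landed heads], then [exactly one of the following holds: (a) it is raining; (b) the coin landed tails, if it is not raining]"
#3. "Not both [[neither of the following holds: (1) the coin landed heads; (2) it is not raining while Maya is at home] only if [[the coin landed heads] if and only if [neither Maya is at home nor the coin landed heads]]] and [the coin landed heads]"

2

Let R = "the coin landed heads" (True), Q = "it is raining" (True), P = "Maya is at home" (True).

#1: This is (not R xor not Q) iff ((not P iff not Q) nor Q).

not R = not True = False
not Q = not True = False
not R xor not Q = False xor False = False
not P = not True = False
not Q = not True = False
not P iff not Q = False iff False = True
(not P iff not Q) nor Q = True nor True = False
(not R xor not Q) iff ((not P iff not Q) nor Q) = False iff False = True
Thus #1 is true.

#2: Formalization: ((not Q iff P) iff R) -> (Q xor (not Q -> not R))

not Q = not True = False
not Q iff P = False iff True = False
(not Q iff P) iff R = False iff True = False
not Q = not True = False
not R = not True = False
not Q -> not R = False -> False = True
Q xor (not Q -> not R) = True xor True = False
((not Q iff P) iff R) -> (Q xor (not Q -> not R)) = False -> False = True
So #2 is true.

#3: In symbols: ((R nor (not Q and P)) -> (R iff (P nor R))) nand R

not Q = not True = False
not Q and P = False and True = False
R nor (not Q and P) = True nor False = False
P nor R = True nor True = False
R iff (P nor R) = True iff False = False
(R nor (not Q and P)) -> (R iff (P nor R)) = False -> False = True
((R nor (not Q and P)) -> (R iff (P nor R))) nand R = True nand True = False
Thus #3 is false.

2 of the 3 statements are true.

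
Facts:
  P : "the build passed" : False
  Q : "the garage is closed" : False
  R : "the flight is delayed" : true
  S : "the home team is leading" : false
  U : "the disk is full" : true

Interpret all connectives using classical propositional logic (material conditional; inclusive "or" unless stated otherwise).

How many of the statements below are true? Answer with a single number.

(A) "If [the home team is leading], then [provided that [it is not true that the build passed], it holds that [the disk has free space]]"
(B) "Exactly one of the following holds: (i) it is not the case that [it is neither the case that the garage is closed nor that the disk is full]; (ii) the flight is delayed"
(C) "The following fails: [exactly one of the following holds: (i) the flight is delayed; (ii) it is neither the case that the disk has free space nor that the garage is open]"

1

(A): Formalization: S -> (not P -> not U)

not P = not False = True
not U = not True = False
not P -> not U = True -> False = False
S -> (not P -> not U) = False -> False = True
Thus (A) is true.

(B): Parsed as not (Q nor U) xor R

Q nor U = False nor True = False
not (Q nor U) = not False = True
not (Q nor U) xor R = True xor True = False
Hence (B) is false.

(C): Formalization: not (R xor (not U nor not Q))

not U = not True = False
not Q = not False = True
not U nor not Q = False nor True = False
R xor (not U nor not Q) = True xor False = True
not (R xor (not U nor not Q)) = not True = False
So (C) is false.

True statements: 1 ((A)).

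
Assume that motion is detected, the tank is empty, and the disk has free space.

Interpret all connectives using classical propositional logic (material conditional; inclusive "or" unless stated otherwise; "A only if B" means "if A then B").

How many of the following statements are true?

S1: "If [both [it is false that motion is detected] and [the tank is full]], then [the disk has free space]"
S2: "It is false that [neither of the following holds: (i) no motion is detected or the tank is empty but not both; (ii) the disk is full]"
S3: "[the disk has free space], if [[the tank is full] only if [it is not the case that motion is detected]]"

Let P = "motion is detected" (True), Q = "the tank is full" (False), R = "the disk is full" (False).

S1: This is (not P and Q) -> not R.

not P = not True = False
not P and Q = False and False = False
not R = not False = True
(not P and Q) -> not R = False -> True = True
Thus S1 is true.

S2: In symbols: not ((not P xor not Q) nor R)

not P = not True = False
not Q = not False = True
not P xor not Q = False xor True = True
(not P xor not Q) nor R = True nor False = False
not ((not P xor not Q) nor R) = not False = True
Thus S2 is true.

S3: Parsed as (Q -> not P) -> not R

not P = not True = False
Q -> not P = False -> False = True
not R = not False = True
(Q -> not P) -> not R = True -> True = True
Hence S3 is true.

Count: 3.

3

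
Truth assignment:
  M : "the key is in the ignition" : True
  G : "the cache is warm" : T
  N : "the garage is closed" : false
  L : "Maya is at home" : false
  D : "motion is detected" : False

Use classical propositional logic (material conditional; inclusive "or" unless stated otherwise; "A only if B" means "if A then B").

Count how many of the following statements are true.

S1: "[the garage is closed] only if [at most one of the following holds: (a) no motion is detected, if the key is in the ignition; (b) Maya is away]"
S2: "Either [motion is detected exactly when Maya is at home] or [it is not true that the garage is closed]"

2

S1: In symbols: N -> ((M -> not D) nand not L)

not D = not False = True
M -> not D = True -> True = True
not L = not False = True
(M -> not D) nand not L = True nand True = False
N -> ((M -> not D) nand not L) = False -> False = True
Hence S1 is true.

S2: In symbols: (D iff L) or not N

D iff L = False iff False = True
not N = not False = True
(D iff L) or not N = True or True = True
So S2 is true.

True statements: 2 (S1, S2).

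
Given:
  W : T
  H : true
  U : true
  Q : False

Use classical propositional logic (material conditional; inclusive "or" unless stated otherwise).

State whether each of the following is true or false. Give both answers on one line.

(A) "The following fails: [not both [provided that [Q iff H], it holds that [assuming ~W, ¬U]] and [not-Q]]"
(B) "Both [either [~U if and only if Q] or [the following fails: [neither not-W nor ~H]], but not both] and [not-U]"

(A) T, (B) F

(A): This is not (((Q iff H) -> (not W -> not U)) nand not Q).

Q iff H = False iff True = False
not W = not True = False
not U = not True = False
not W -> not U = False -> False = True
(Q iff H) -> (not W -> not U) = False -> True = True
not Q = not False = True
((Q iff H) -> (not W -> not U)) nand not Q = True nand True = False
not (((Q iff H) -> (not W -> not U)) nand not Q) = not False = True
Thus (A) is true.

(B): Formalization: ((not U iff Q) xor not (not W nor not H)) and not U

not U = not True = False
not U iff Q = False iff False = True
not W = not True = False
not H = not True = False
not W nor not H = False nor False = True
not (not W nor not H) = not True = False
(not U iff Q) xor not (not W nor not H) = True xor False = True
not U = not True = False
((not U iff Q) xor not (not W nor not H)) and not U = True and False = False
Hence (B) is false.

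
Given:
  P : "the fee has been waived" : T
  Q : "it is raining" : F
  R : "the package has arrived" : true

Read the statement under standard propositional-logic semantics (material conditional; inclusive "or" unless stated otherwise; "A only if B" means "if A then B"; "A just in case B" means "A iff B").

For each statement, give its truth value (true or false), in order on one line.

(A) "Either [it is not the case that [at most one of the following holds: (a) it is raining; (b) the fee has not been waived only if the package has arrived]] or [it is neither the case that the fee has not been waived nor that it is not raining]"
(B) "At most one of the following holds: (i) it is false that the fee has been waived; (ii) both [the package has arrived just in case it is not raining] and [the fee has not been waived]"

(A): Formalization: not (Q nand (not P -> R)) or (not P nor not Q)

not P = not True = False
not P -> R = False -> True = True
Q nand (not P -> R) = False nand True = True
not (Q nand (not P -> R)) = not True = False
not P = not True = False
not Q = not False = True
not P nor not Q = False nor True = False
not (Q nand (not P -> R)) or (not P nor not Q) = False or False = False
Thus (A) is false.

(B): This is not P nand ((R iff not Q) and not P).

not P = not True = False
not Q = not False = True
R iff not Q = True iff True = True
not P = not True = False
(R iff not Q) and not P = True and False = False
not P nand ((R iff not Q) and not P) = False nand False = True
Hence (B) is true.

(A) false, (B) true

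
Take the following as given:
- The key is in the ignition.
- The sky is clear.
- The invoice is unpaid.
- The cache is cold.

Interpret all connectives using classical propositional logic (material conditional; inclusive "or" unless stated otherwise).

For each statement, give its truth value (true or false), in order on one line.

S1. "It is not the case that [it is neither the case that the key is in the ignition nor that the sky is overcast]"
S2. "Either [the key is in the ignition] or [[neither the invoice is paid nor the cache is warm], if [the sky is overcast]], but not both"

S1 true / S2 false

Let S = "the key is in the ignition" (T), N = "the sky is overcast" (F), L = "the invoice is paid" (F), G = "the cache is warm" (F).

S1: Parsed as ~(S nor N)

S nor N = T nor F = F
~(S nor N) = ~F = T
Hence S1 is true.

S2: This is S xor (N -> (L nor G)).

L nor G = F nor F = T
N -> (L nor G) = F -> T = T
S xor (N -> (L nor G)) = T xor T = F
So S2 is false.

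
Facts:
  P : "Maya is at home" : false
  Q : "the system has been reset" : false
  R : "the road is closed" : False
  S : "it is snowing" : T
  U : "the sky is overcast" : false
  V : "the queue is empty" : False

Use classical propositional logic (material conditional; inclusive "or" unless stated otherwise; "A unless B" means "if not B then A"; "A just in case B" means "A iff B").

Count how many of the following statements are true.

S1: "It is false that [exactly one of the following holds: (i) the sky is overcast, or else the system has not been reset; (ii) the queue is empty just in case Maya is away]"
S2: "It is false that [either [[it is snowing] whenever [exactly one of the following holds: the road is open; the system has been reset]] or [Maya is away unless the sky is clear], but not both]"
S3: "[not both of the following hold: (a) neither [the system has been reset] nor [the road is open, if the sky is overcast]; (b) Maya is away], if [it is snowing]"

S1: Formalization: not ((U or not Q) xor (V iff not P))

not Q = not False = True
U or not Q = False or True = True
not P = not False = True
V iff not P = False iff True = False
(U or not Q) xor (V iff not P) = True xor False = True
not ((U or not Q) xor (V iff not P)) = not True = False
So S1 is false.

S2: Formalization: not (((not R xor Q) -> S) xor (not P or not U))

not R = not False = True
not R xor Q = True xor False = True
(not R xor Q) -> S = True -> True = True
not P = not False = True
not U = not False = True
not P or not U = True or True = True
((not R xor Q) -> S) xor (not P or not U) = True xor True = False
not (((not R xor Q) -> S) xor (not P or not U)) = not False = True
So S2 is true.

S3: Parsed as S -> ((Q nor (U -> not R)) nand not P)

not R = not False = True
U -> not R = False -> True = True
Q nor (U -> not R) = False nor True = False
not P = not False = True
(Q nor (U -> not R)) nand not P = False nand True = True
S -> ((Q nor (U -> not R)) nand not P) = True -> True = True
Hence S3 is true.

2 of the 3 statements are true (S2, S3).

2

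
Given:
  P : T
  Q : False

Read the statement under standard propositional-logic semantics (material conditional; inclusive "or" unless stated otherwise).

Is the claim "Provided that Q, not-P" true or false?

True

Values: Q=F, P=T.
Parsed as Q → ¬P

¬P = ¬T = F
Q → ¬P = F → F = T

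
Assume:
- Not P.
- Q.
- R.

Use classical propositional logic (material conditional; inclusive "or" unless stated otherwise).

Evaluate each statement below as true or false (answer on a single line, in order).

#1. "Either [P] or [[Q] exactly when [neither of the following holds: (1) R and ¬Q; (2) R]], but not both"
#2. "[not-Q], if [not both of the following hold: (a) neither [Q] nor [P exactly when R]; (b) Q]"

#1 F, #2 F

#1: Formalization: P xor (Q <-> ((R & ~Q) nor R))

~Q = ~T = F
R & ~Q = T & F = F
(R & ~Q) nor R = F nor T = F
Q <-> ((R & ~Q) nor R) = T <-> F = F
P xor (Q <-> ((R & ~Q) nor R)) = F xor F = F
So #1 is false.

#2: Formalization: ((Q nor (P <-> R)) nand Q) -> ~Q

P <-> R = F <-> T = F
Q nor (P <-> R) = T nor F = F
(Q nor (P <-> R)) nand Q = F nand T = T
~Q = ~T = F
((Q nor (P <-> R)) nand Q) -> ~Q = T -> F = F
Hence #2 is false.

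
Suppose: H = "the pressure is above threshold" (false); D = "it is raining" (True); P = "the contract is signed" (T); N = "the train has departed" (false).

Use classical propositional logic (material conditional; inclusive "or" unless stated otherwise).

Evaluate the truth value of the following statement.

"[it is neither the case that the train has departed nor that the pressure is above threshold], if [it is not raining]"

Values: D=T, N=F, H=F.
Parsed as ~D -> (N nor H)

~D = ~T = F
N nor H = F nor F = T
~D -> (N nor H) = F -> T = T

The statement is true.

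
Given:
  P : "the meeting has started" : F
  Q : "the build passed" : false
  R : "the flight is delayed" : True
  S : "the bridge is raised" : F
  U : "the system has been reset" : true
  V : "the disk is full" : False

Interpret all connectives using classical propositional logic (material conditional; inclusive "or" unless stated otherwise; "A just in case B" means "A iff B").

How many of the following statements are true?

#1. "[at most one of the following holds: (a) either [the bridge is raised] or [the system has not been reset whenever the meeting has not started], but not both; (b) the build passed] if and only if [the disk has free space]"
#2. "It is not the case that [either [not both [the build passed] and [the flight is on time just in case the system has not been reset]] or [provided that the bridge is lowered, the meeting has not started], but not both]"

2

#1: In symbols: ((S ⊕ (¬P → ¬U)) ↑ Q) ↔ ¬V

¬P = ¬F = T
¬U = ¬T = F
¬P → ¬U = T → F = F
S ⊕ (¬P → ¬U) = F ⊕ F = F
(S ⊕ (¬P → ¬U)) ↑ Q = F ↑ F = T
¬V = ¬F = T
((S ⊕ (¬P → ¬U)) ↑ Q) ↔ ¬V = T ↔ T = T
So #1 is true.

#2: Formalization: ¬((Q ↑ (¬R ↔ ¬U)) ⊕ (¬S → ¬P))

¬R = ¬T = F
¬U = ¬T = F
¬R ↔ ¬U = F ↔ F = T
Q ↑ (¬R ↔ ¬U) = F ↑ T = T
¬S = ¬F = T
¬P = ¬F = T
¬S → ¬P = T → T = T
(Q ↑ (¬R ↔ ¬U)) ⊕ (¬S → ¬P) = T ⊕ T = F
¬((Q ↑ (¬R ↔ ¬U)) ⊕ (¬S → ¬P)) = ¬F = T
So #2 is true.

2 of the 2 statements are true (#1, #2).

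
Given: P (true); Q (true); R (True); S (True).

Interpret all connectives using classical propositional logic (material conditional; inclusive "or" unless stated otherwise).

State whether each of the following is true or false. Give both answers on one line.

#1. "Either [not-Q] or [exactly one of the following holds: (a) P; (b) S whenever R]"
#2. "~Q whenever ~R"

#1 false; #2 true

#1: In symbols: ¬Q ∨ (P ⊕ (R → S))

¬Q = ¬T = F
R → S = T → T = T
P ⊕ (R → S) = T ⊕ T = F
¬Q ∨ (P ⊕ (R → S)) = F ∨ F = F
Hence #1 is false.

#2: Formalization: ¬R → ¬Q

¬R = ¬T = F
¬Q = ¬T = F
¬R → ¬Q = F → F = T
So #2 is true.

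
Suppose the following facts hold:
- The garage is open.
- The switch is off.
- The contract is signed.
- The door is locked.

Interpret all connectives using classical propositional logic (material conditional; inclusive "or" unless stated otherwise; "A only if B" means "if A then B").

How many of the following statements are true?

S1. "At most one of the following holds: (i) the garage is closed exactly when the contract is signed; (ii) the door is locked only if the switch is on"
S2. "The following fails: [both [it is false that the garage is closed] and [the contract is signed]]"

Let P = "the garage is closed" (False), R = "the contract is signed" (True), S = "the door is locked" (True), Q = "the switch is on" (False).

S1: Parsed as (P iff R) nand (S -> Q)

P iff R = False iff True = False
S -> Q = True -> False = False
(P iff R) nand (S -> Q) = False nand False = True
Hence S1 is true.

S2: Formalization: not (not P and R)

not P = not False = True
not P and R = True and True = True
not (not P and R) = not True = False
Hence S2 is false.

Count: 1.

1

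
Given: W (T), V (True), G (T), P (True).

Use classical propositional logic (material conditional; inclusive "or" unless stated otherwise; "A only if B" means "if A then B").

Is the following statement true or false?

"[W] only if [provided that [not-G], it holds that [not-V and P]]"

true

Formalization: W -> (not G -> (not V and P))

not G = not True = False
not V = not True = False
not V and P = False and True = False
not G -> (not V and P) = False -> False = True
W -> (not G -> (not V and P)) = True -> True = True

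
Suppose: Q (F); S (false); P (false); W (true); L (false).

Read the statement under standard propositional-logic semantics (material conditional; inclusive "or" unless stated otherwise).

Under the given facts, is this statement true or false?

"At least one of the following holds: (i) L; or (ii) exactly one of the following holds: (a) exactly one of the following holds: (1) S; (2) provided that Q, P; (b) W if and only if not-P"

Formalization: L | ((S xor (Q -> P)) xor (W <-> ~P))

Q -> P = F -> F = T
S xor (Q -> P) = F xor T = T
~P = ~F = T
W <-> ~P = T <-> T = T
(S xor (Q -> P)) xor (W <-> ~P) = T xor T = F
L | ((S xor (Q -> P)) xor (W <-> ~P)) = F | F = F

The statement is false.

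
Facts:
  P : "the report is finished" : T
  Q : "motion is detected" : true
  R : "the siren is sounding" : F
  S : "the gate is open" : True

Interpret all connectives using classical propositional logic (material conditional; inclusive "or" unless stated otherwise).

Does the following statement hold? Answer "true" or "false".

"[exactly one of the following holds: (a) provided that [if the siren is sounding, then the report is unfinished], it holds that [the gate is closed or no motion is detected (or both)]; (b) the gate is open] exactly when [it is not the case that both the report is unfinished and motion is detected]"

Parsed as (((R -> ~P) -> (~S | ~Q)) xor S) <-> (~P nand Q)

~P = ~T = F
R -> ~P = F -> F = T
~S = ~T = F
~Q = ~T = F
~S | ~Q = F | F = F
(R -> ~P) -> (~S | ~Q) = T -> F = F
((R -> ~P) -> (~S | ~Q)) xor S = F xor T = T
~P = ~T = F
~P nand Q = F nand T = T
(((R -> ~P) -> (~S | ~Q)) xor S) <-> (~P nand Q) = T <-> T = T

True.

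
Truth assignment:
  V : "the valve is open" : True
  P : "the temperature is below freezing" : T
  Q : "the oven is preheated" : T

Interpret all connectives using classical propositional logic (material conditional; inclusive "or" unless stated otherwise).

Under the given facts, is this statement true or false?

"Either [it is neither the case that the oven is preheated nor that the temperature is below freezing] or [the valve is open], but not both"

Parsed as (Q nor P) xor V

Q nor P = True nor True = False
(Q nor P) xor V = False xor True = True

True.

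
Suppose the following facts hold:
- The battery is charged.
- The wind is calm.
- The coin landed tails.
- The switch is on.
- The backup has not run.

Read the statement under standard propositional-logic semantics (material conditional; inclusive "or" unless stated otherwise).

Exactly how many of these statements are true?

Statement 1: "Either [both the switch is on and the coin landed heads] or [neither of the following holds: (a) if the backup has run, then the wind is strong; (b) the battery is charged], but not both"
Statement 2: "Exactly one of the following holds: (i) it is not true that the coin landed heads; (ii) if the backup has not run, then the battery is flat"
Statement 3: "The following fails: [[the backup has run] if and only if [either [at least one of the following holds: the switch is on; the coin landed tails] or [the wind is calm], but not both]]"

1

Let L = "the switch is on" (T), K = "the coin landed heads" (F), V = "the backup has run" (F), Q = "the wind is strong" (F), D = "the battery is charged" (T).

Statement 1: Parsed as (L ∧ K) ⊕ ((V → Q) ↓ D)

L ∧ K = T ∧ F = F
V → Q = F → F = T
(V → Q) ↓ D = T ↓ T = F
(L ∧ K) ⊕ ((V → Q) ↓ D) = F ⊕ F = F
Thus Statement 1 is false.

Statement 2: In symbols: ¬K ⊕ (¬V → ¬D)

¬K = ¬F = T
¬V = ¬F = T
¬D = ¬T = F
¬V → ¬D = T → F = F
¬K ⊕ (¬V → ¬D) = T ⊕ F = T
So Statement 2 is true.

Statement 3: Formalization: ¬(V ↔ ((L ∨ ¬K) ⊕ ¬Q))

¬K = ¬F = T
L ∨ ¬K = T ∨ T = T
¬Q = ¬F = T
(L ∨ ¬K) ⊕ ¬Q = T ⊕ T = F
V ↔ ((L ∨ ¬K) ⊕ ¬Q) = F ↔ F = T
¬(V ↔ ((L ∨ ¬K) ⊕ ¬Q)) = ¬T = F
So Statement 3 is false.

Count: 1.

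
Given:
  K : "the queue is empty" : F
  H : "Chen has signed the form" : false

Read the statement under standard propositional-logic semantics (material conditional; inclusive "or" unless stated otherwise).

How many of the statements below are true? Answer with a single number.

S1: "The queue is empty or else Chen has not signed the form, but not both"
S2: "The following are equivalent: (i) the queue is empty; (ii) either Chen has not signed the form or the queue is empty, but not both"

1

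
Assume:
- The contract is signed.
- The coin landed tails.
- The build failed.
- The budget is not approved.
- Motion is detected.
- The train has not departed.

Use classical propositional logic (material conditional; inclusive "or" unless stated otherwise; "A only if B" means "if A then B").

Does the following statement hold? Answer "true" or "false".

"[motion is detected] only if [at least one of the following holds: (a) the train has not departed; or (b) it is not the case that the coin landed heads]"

true

Let U = "motion is detected" (True), V = "the train has departed" (False), Q = "the coin landed heads" (False).
In symbols: U -> (not V or not Q)

not V = not False = True
not Q = not False = True
not V or not Q = True or True = True
U -> (not V or not Q) = True -> True = True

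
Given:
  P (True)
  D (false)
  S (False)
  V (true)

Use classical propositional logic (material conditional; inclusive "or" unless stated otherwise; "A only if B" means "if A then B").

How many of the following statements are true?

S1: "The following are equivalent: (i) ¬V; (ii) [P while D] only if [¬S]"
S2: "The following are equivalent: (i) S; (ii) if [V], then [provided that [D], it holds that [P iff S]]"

0

S1: Parsed as not V iff ((P and D) -> not S)

not V = not True = False
P and D = True and False = False
not S = not False = True
(P and D) -> not S = False -> True = True
not V iff ((P and D) -> not S) = False iff True = False
Hence S1 is false.

S2: Parsed as S iff (V -> (D -> (P iff S)))

P iff S = True iff False = False
D -> (P iff S) = False -> False = True
V -> (D -> (P iff S)) = True -> True = True
S iff (V -> (D -> (P iff S))) = False iff True = False
Hence S2 is false.

0 of the 2 statements are true (none).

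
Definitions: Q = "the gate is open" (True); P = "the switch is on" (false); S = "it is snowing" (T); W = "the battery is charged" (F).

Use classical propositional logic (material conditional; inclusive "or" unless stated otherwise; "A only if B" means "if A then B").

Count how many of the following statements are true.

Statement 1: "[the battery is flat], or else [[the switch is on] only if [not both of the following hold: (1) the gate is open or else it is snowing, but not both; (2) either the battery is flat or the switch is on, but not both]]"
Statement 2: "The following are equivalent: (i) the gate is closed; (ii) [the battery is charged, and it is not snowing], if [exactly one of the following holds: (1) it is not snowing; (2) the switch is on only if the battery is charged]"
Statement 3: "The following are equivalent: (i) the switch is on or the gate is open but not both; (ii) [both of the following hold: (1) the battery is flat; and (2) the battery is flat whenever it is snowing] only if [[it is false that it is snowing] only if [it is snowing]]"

3

Statement 1: Parsed as ¬W ∨ (P → ((Q ⊕ S) ↑ (¬W ⊕ P)))

¬W = ¬F = T
Q ⊕ S = T ⊕ T = F
¬W = ¬F = T
¬W ⊕ P = T ⊕ F = T
(Q ⊕ S) ↑ (¬W ⊕ P) = F ↑ T = T
P → ((Q ⊕ S) ↑ (¬W ⊕ P)) = F → T = T
¬W ∨ (P → ((Q ⊕ S) ↑ (¬W ⊕ P))) = T ∨ T = T
So Statement 1 is true.

Statement 2: This is ¬Q ↔ ((¬S ⊕ (P → W)) → (W ∧ ¬S)).

¬Q = ¬T = F
¬S = ¬T = F
P → W = F → F = T
¬S ⊕ (P → W) = F ⊕ T = T
¬S = ¬T = F
W ∧ ¬S = F ∧ F = F
(¬S ⊕ (P → W)) → (W ∧ ¬S) = T → F = F
¬Q ↔ ((¬S ⊕ (P → W)) → (W ∧ ¬S)) = F ↔ F = T
Thus Statement 2 is true.

Statement 3: Parsed as (P ⊕ Q) ↔ ((¬W ∧ (S → ¬W)) → (¬S → S))

P ⊕ Q = F ⊕ T = T
¬W = ¬F = T
¬W = ¬F = T
S → ¬W = T → T = T
¬W ∧ (S → ¬W) = T ∧ T = T
¬S = ¬T = F
¬S → S = F → T = T
(¬W ∧ (S → ¬W)) → (¬S → S) = T → T = T
(P ⊕ Q) ↔ ((¬W ∧ (S → ¬W)) → (¬S → S)) = T ↔ T = T
Thus Statement 3 is true.

True statements: 3.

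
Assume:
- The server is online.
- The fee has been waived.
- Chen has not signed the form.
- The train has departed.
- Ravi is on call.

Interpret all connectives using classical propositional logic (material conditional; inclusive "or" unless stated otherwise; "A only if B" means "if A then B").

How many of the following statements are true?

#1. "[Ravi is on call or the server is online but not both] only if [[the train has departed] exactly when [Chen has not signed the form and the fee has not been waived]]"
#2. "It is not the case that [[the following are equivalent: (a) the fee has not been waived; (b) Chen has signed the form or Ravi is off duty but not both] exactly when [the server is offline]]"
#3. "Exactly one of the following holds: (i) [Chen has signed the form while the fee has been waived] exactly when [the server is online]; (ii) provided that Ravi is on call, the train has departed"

Let K = "Ravi is on call" (True), P = "the server is online" (True), M = "the train has departed" (True), V = "Chen has signed the form" (False), W = "the fee has been waived" (True).

#1: Formalization: (K xor P) -> (M iff (not V and not W))

K xor P = True xor True = False
not V = not False = True
not W = not True = False
not V and not W = True and False = False
M iff (not V and not W) = True iff False = False
(K xor P) -> (M iff (not V and not W)) = False -> False = True
Hence #1 is true.

#2: Parsed as not ((not W iff (V xor not K)) iff not P)

not W = not True = False
not K = not True = False
V xor not K = False xor False = False
not W iff (V xor not K) = False iff False = True
not P = not True = False
(not W iff (V xor not K)) iff not P = True iff False = False
not ((not W iff (V xor not K)) iff not P) = not False = True
So #2 is true.

#3: This is ((V and W) iff P) xor (K -> M).

V and W = False and True = False
(V and W) iff P = False iff True = False
K -> M = True -> True = True
((V and W) iff P) xor (K -> M) = False xor True = True
So #3 is true.

Count: 3.

3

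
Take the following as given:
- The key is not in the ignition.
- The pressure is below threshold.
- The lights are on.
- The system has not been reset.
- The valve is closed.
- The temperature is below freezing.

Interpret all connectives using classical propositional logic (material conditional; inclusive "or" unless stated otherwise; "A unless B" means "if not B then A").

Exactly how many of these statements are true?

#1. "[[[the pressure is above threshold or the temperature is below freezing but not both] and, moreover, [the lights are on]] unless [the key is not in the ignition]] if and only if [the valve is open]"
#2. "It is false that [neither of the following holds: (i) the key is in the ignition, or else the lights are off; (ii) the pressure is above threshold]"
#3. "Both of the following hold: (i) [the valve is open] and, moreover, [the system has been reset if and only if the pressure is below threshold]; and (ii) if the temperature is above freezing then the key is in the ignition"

0

Let G = "the pressure is above threshold" (F), Q = "the temperature is below freezing" (T), L = "the lights are on" (T), M = "the key is in the ignition" (F), D = "the valve is open" (F), V = "the system has been reset" (F).

#1: In symbols: (((G ⊕ Q) ∧ L) ∨ ¬M) ↔ D

G ⊕ Q = F ⊕ T = T
(G ⊕ Q) ∧ L = T ∧ T = T
¬M = ¬F = T
((G ⊕ Q) ∧ L) ∨ ¬M = T ∨ T = T
(((G ⊕ Q) ∧ L) ∨ ¬M) ↔ D = T ↔ F = F
Thus #1 is false.

#2: In symbols: ¬((M ∨ ¬L) ↓ G)

¬L = ¬T = F
M ∨ ¬L = F ∨ F = F
(M ∨ ¬L) ↓ G = F ↓ F = T
¬((M ∨ ¬L) ↓ G) = ¬T = F
Thus #2 is false.

#3: Parsed as (D ∧ (V ↔ ¬G)) ∧ (¬Q → M)

¬G = ¬F = T
V ↔ ¬G = F ↔ T = F
D ∧ (V ↔ ¬G) = F ∧ F = F
¬Q = ¬T = F
¬Q → M = F → F = T
(D ∧ (V ↔ ¬G)) ∧ (¬Q → M) = F ∧ T = F
Thus #3 is false.

Count: 0.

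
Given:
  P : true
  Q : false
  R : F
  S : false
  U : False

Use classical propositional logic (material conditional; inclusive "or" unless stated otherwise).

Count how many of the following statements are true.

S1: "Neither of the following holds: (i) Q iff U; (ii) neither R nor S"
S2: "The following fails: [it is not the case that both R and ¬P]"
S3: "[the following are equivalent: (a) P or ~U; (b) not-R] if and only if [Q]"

0

S1: Formalization: (Q ↔ U) ↓ (R ↓ S)

Q ↔ U = F ↔ F = T
R ↓ S = F ↓ F = T
(Q ↔ U) ↓ (R ↓ S) = T ↓ T = F
Thus S1 is false.

S2: Formalization: ¬(R ↑ ¬P)

¬P = ¬T = F
R ↑ ¬P = F ↑ F = T
¬(R ↑ ¬P) = ¬T = F
Thus S2 is false.

S3: In symbols: ((P ∨ ¬U) ↔ ¬R) ↔ Q

¬U = ¬F = T
P ∨ ¬U = T ∨ T = T
¬R = ¬F = T
(P ∨ ¬U) ↔ ¬R = T ↔ T = T
((P ∨ ¬U) ↔ ¬R) ↔ Q = T ↔ F = F
Thus S3 is false.

True statements: 0 (none).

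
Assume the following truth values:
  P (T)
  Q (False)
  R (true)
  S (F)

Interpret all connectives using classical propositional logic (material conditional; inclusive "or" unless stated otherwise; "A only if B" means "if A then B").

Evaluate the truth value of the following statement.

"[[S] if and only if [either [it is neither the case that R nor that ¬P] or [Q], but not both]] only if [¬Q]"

True

In symbols: (S iff ((R nor not P) xor Q)) -> not Q

not P = not True = False
R nor not P = True nor False = False
(R nor not P) xor Q = False xor False = False
S iff ((R nor not P) xor Q) = False iff False = True
not Q = not False = True
(S iff ((R nor not P) xor Q)) -> not Q = True -> True = True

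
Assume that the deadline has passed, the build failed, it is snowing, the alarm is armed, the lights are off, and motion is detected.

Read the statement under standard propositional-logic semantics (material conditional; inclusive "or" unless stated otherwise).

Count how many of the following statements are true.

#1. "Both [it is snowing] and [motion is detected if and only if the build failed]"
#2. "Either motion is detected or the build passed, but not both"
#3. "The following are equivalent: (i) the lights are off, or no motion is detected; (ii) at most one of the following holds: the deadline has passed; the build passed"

Let R = "it is snowing" (T), V = "motion is detected" (T), Q = "the build passed" (F), U = "the lights are on" (F), P = "the deadline has passed" (T).

#1: Formalization: R & (V <-> ~Q)

~Q = ~F = T
V <-> ~Q = T <-> T = T
R & (V <-> ~Q) = T & T = T
Hence #1 is true.

#2: Parsed as V xor Q

V xor Q = T xor F = T
Thus #2 is true.

#3: This is (~U | ~V) <-> (P nand Q).

~U = ~F = T
~V = ~T = F
~U | ~V = T | F = T
P nand Q = T nand F = T
(~U | ~V) <-> (P nand Q) = T <-> T = T
So #3 is true.

Count: 3.

3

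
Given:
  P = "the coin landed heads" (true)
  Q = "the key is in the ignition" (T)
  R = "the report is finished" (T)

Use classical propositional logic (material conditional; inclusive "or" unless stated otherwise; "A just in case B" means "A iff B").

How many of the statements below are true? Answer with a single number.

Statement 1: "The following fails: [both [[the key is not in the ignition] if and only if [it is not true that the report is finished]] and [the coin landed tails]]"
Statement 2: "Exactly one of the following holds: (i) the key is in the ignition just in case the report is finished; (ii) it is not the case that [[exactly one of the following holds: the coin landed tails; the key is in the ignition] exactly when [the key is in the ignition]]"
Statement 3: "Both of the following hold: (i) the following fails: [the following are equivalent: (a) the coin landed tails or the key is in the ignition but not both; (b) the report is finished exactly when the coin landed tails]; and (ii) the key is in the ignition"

3

Statement 1: This is not ((not Q iff not R) and not P).

not Q = not True = False
not R = not True = False
not Q iff not R = False iff False = True
not P = not True = False
(not Q iff not R) and not P = True and False = False
not ((not Q iff not R) and not P) = not False = True
So Statement 1 is true.

Statement 2: In symbols: (Q iff R) xor not ((not P xor Q) iff Q)

Q iff R = True iff True = True
not P = not True = False
not P xor Q = False xor True = True
(not P xor Q) iff Q = True iff True = True
not ((not P xor Q) iff Q) = not True = False
(Q iff R) xor not ((not P xor Q) iff Q) = True xor False = True
Hence Statement 2 is true.

Statement 3: Formalization: not ((not P xor Q) iff (R iff not P)) and Q

not P = not True = False
not P xor Q = False xor True = True
not P = not True = False
R iff not P = True iff False = False
(not P xor Q) iff (R iff not P) = True iff False = False
not ((not P xor Q) iff (R iff not P)) = not False = True
not ((not P xor Q) iff (R iff not P)) and Q = True and True = True
Hence Statement 3 is true.

True statements: 3 (Statement 1, Statement 2, Statement 3).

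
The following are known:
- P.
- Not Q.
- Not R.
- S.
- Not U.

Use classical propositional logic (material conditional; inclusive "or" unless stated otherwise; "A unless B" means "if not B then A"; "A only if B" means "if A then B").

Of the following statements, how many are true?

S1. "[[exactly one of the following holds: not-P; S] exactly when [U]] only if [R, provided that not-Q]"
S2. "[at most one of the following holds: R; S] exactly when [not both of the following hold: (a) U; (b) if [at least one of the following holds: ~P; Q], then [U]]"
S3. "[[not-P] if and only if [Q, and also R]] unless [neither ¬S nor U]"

S1: Formalization: ((~P xor S) <-> U) -> (~Q -> R)

~P = ~T = F
~P xor S = F xor T = T
(~P xor S) <-> U = T <-> F = F
~Q = ~F = T
~Q -> R = T -> F = F
((~P xor S) <-> U) -> (~Q -> R) = F -> F = T
Thus S1 is true.

S2: In symbols: (R nand S) <-> (U nand ((~P | Q) -> U))

R nand S = F nand T = T
~P = ~T = F
~P | Q = F | F = F
(~P | Q) -> U = F -> F = T
U nand ((~P | Q) -> U) = F nand T = T
(R nand S) <-> (U nand ((~P | Q) -> U)) = T <-> T = T
Hence S2 is true.

S3: In symbols: (~P <-> (Q & R)) | (~S nor U)

~P = ~T = F
Q & R = F & F = F
~P <-> (Q & R) = F <-> F = T
~S = ~T = F
~S nor U = F nor F = T
(~P <-> (Q & R)) | (~S nor U) = T | T = T
So S3 is true.

True statements: 3 (S1, S2, S3).

3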